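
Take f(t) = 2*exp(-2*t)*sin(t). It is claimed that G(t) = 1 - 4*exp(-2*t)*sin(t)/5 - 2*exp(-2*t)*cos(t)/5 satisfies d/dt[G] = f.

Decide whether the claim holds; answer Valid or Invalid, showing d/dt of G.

Valid: G'(t) = f(t).

d/dt[G] = 2*exp(-2*t)*sin(t)
This equals f(t) exactly, so the claim holds.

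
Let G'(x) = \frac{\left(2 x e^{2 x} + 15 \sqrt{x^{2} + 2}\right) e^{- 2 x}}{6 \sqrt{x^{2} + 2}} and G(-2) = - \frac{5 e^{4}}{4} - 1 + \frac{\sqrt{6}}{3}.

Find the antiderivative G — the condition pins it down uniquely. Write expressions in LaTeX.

G(x) = \frac{\left(4 \sqrt{x^{2} + 2} e^{2 x} - 12 e^{2 x} - 15\right) e^{- 2 x}}{12}

A candidate passes only if d/dx[G] lands on the given G'(x) exactly.
A general antiderivative is \frac{\sqrt{x^{2} + 2}}{3} - \frac{5 e^{- 2 x}}{4} + C.
The condition gives C = - \frac{5 e^{4}}{4} - 1 + \frac{\sqrt{6}}{3} - (- \frac{5 e^{4}}{4} + \frac{\sqrt{6}}{3}) = -1.
So G(x) = \frac{\left(4 \sqrt{x^{2} + 2} e^{2 x} - 12 e^{2 x} - 15\right) e^{- 2 x}}{12}.
Check: d/dx[\frac{\left(4 \sqrt{x^{2} + 2} e^{2 x} - 12 e^{2 x} - 15\right) e^{- 2 x}}{12}] = \frac{\left(2 x e^{2 x} + 15 \sqrt{x^{2} + 2}\right) e^{- 2 x}}{6 \sqrt{x^{2} + 2}} = G'(x).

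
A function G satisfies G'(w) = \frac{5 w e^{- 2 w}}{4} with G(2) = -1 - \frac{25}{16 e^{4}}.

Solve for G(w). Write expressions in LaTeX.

Recognize the product-rule pattern: G'(w) = u'v + uv' with u = - \frac{5 w}{8} - \frac{5}{16}, v = e^{- 2 w}, so integration by parts undoes it.
A general antiderivative is \frac{\left(- 10 w - 5\right) e^{- 2 w}}{16} + C.
The condition gives C = -1 - \frac{25}{16 e^{4}} - (- \frac{25}{16 e^{4}}) = -1.
So G(w) = \frac{\left(- 10 w - 5\right) e^{- 2 w}}{16} - 1.
Check: d/dw[\frac{\left(- 10 w - 5\right) e^{- 2 w}}{16} - 1] = \frac{5 w e^{- 2 w}}{4} = G'(w).

G(w) = \frac{\left(- 10 w - 5\right) e^{- 2 w}}{16} - 1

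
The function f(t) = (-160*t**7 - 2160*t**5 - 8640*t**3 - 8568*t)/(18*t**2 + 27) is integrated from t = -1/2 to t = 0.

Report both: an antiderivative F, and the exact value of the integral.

Antiderivative: F(t) = 2*(20*(-t**2 - 6)**3 + 27*log(2*t**2 + 3))/27; value = -2*log(7/2) + 2*log(3) + 9005/216

Whatever form F(t) takes, F'(t) = f(t) is non-negotiable.
F(t) = 2*(20*(-t**2 - 6)**3 + 27*log(2*t**2 + 3))/27 is an antiderivative of f.
Check: d/dt[2*(20*(-t**2 - 6)**3 + 27*log(2*t**2 + 3))/27] = (-160*t**7 - 2160*t**5 - 8640*t**3 - 8568*t)/(18*t**2 + 27) = f(t).
F(0) = -320 + 2*log(3); F(-1/2) = -78125/216 + 2*log(7/2).
Integral = F(0) - F(-1/2) = -2*log(7/2) + 2*log(3) + 9005/216.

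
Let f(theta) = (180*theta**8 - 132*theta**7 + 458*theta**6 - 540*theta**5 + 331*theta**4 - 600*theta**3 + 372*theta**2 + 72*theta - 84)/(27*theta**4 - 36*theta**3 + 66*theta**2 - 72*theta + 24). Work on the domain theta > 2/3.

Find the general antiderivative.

F(theta) = 4*theta**5/3 + theta**4 + 2*theta**3 - 2*theta**2 - 3*theta - 2*log(theta**2 + 2) + 2/(9*theta - 6) + C

For F(theta) to be correct the identity F'(theta) - f(theta) = 0 must hold.
Check: d/dtheta[4*theta**5/3 + theta**4 + 2*theta**3 - 2*theta**2 - 3*theta - 2*log(theta**2 + 2) + 2/(9*theta - 6)] = (180*theta**8 - 132*theta**7 + 458*theta**6 - 540*theta**5 + 331*theta**4 - 600*theta**3 + 372*theta**2 + 72*theta - 84)/(27*theta**4 - 36*theta**3 + 66*theta**2 - 72*theta + 24) = f(theta).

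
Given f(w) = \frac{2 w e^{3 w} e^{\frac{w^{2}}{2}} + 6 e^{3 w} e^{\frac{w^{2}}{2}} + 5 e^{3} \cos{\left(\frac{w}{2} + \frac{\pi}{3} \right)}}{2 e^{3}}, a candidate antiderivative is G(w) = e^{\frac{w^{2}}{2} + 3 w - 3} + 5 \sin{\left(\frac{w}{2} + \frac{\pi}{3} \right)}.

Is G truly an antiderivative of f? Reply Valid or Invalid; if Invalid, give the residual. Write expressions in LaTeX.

d/dw[G] = \frac{w e^{3 w} e^{\frac{w^{2}}{2}}}{e^{3}} + \frac{3 e^{3 w} e^{\frac{w^{2}}{2}}}{e^{3}} + \frac{5 \cos{\left(\frac{w}{2} + \frac{\pi}{3} \right)}}{2}
This equals f(w) exactly, so the claim holds.

Valid. The derivative of G reproduces f.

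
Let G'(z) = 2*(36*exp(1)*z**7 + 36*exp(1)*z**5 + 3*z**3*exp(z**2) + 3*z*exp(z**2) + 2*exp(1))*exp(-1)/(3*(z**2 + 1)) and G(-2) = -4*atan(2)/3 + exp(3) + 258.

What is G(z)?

Any candidate G(z) must reproduce the stated G'(z) exactly.
A general antiderivative is 4*z**6 + exp(z**2 - 1) + 4*atan(z)/3 + C.
The condition gives C = -4*atan(2)/3 + exp(3) + 258 - (-4*atan(2)/3 + exp(3) + 256) = 2.
So G(z) = 4*z**6 + exp(z**2 - 1) + 4*atan(z)/3 + 2.
Check: d/dz[4*z**6 + exp(z**2 - 1) + 4*atan(z)/3 + 2] = (72*z**7 + 72*z**5 + 6*z**3*exp(-1)*exp(z**2) + 6*z*exp(-1)*exp(z**2) + 4)/(3*z**2 + 3), which equals G'(z).

G(z) = 4*z**6 + exp(z**2 - 1) + 4*atan(z)/3 + 2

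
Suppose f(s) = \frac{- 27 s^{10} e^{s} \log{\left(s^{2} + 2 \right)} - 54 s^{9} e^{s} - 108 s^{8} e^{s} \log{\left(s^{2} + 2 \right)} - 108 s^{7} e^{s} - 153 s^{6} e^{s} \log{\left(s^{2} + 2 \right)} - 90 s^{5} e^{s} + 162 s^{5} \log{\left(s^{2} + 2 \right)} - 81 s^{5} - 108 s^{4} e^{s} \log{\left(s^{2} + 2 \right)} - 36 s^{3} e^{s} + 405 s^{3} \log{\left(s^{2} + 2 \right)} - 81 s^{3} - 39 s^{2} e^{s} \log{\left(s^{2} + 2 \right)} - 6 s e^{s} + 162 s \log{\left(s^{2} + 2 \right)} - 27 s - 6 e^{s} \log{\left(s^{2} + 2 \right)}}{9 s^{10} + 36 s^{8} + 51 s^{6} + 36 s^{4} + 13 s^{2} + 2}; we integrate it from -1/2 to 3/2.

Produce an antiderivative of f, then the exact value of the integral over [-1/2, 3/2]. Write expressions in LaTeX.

f has the shape u'v + uv' for u = - 3 e^{s} - \frac{9}{2 s^{4} + 2 s^{2} + \frac{2}{3}} and v = \log{\left(s^{2} + 2 \right)} — it is the derivative of the product u*v.
F(s) = \frac{- 18 s^{4} e^{s} \log{\left(s^{2} + 2 \right)} - 18 s^{2} e^{s} \log{\left(s^{2} + 2 \right)} - 6 e^{s} \log{\left(s^{2} + 2 \right)} - 27 \log{\left(s^{2} + 2 \right)}}{6 s^{4} + 6 s^{2} + 2} is an antiderivative of f.
Check: d/ds[\frac{- 18 s^{4} e^{s} \log{\left(s^{2} + 2 \right)} - 18 s^{2} e^{s} \log{\left(s^{2} + 2 \right)} - 6 e^{s} \log{\left(s^{2} + 2 \right)} - 27 \log{\left(s^{2} + 2 \right)}}{6 s^{4} + 6 s^{2} + 2}] = \frac{- 27 s^{10} e^{s} \log{\left(s^{2} + 2 \right)} - 54 s^{9} e^{s} - 108 s^{8} e^{s} \log{\left(s^{2} + 2 \right)} - 108 s^{7} e^{s} - 153 s^{6} e^{s} \log{\left(s^{2} + 2 \right)} - 90 s^{5} e^{s} + 162 s^{5} \log{\left(s^{2} + 2 \right)} - 81 s^{5} - 108 s^{4} e^{s} \log{\left(s^{2} + 2 \right)} - 36 s^{3} e^{s} + 405 s^{3} \log{\left(s^{2} + 2 \right)} - 81 s^{3} - 39 s^{2} e^{s} \log{\left(s^{2} + 2 \right)} - 6 s e^{s} + 162 s \log{\left(s^{2} + 2 \right)} - 27 s - 6 e^{s} \log{\left(s^{2} + 2 \right)}}{9 s^{10} + 36 s^{8} + 51 s^{6} + 36 s^{4} + 13 s^{2} + 2} = f(s).
F(3/2) = - 3 e^{\frac{3}{2}} \log{\left(\frac{17}{4} \right)} - \frac{216 \log{\left(\frac{17}{4} \right)}}{367}; F(-1/2) = - \frac{216 \log{\left(\frac{9}{4} \right)}}{31} - \frac{3 \log{\left(\frac{9}{4} \right)}}{e^{\frac{1}{2}}}.
Integral = F(3/2) - F(-1/2) = - 3 e^{\frac{3}{2}} \log{\left(\frac{17}{4} \right)} - \frac{216 \log{\left(\frac{17}{4} \right)}}{367} + \frac{3 \log{\left(\frac{9}{4} \right)}}{e^{\frac{1}{2}}} + \frac{216 \log{\left(\frac{9}{4} \right)}}{31}.

Antiderivative: F(s) = \frac{- 18 s^{4} e^{s} \log{\left(s^{2} + 2 \right)} - 18 s^{2} e^{s} \log{\left(s^{2} + 2 \right)} - 6 e^{s} \log{\left(s^{2} + 2 \right)} - 27 \log{\left(s^{2} + 2 \right)}}{6 s^{4} + 6 s^{2} + 2}; value = - 3 e^{\frac{3}{2}} \log{\left(\frac{17}{4} \right)} - \frac{216 \log{\left(\frac{17}{4} \right)}}{367} + \frac{3 \log{\left(\frac{9}{4} \right)}}{e^{\frac{1}{2}}} + \frac{216 \log{\left(\frac{9}{4} \right)}}{31}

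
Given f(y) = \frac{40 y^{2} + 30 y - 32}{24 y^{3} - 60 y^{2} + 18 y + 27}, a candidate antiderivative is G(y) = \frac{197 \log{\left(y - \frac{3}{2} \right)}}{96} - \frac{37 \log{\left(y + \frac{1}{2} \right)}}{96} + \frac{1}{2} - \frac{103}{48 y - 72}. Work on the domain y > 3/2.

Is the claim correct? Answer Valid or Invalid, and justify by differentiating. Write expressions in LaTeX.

Valid - differentiating G returns exactly f.

d/dy[G] = \frac{40 y^{2} + 30 y - 32}{24 y^{3} - 60 y^{2} + 18 y + 27}
This equals f(y) exactly, so the claim holds.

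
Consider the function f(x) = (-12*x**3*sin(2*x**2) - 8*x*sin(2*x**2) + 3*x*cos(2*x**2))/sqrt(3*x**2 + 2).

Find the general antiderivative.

Recognize the product-rule pattern: f = u'v + uv' with u = sqrt(3*x**2 + 2), v = cos(2*x**2), so integration by parts undoes it.
Check: d/dx[sqrt(3*x**2 + 2)*cos(2*x**2)] = (-12*x**3*sin(2*x**2) - 8*x*sin(2*x**2) + 3*x*cos(2*x**2))/sqrt(3*x**2 + 2) = f(x).

F(x) = sqrt(3*x**2 + 2)*cos(2*x**2) + C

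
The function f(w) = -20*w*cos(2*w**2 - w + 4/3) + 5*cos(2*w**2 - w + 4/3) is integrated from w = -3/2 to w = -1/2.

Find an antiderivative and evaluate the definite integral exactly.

f matches the chain-rule pattern g'(h)*h' with inner function h(w) = 2*w**2 - w + 4/3; substituting u = h(w) collapses the integral.
F(w) = -5*sin(2*w**2 - w + 4/3) is an antiderivative of f.
Check: d/dw[-5*sin(2*w**2 - w + 4/3)] = -20*w*cos(2*w**2 - w + 4/3) + 5*cos(2*w**2 - w + 4/3) = f(w).
F(-1/2) = -5*sin(7/3); F(-3/2) = -5*sin(22/3).
Integral = F(-1/2) - F(-3/2) = -5*sin(7/3) + 5*sin(22/3).

Antiderivative: F(w) = -5*sin(2*w**2 - w + 4/3); value = -5*sin(7/3) + 5*sin(22/3)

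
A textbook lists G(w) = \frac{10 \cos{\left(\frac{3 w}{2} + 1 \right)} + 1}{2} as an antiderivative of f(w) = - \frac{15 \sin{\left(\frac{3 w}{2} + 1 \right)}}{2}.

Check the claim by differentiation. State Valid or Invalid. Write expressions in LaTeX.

Valid: G'(w) = f(w).

d/dw[G] = - \frac{15 \sin{\left(\frac{3 w}{2} + 1 \right)}}{2}
This equals f(w) exactly, so the claim holds.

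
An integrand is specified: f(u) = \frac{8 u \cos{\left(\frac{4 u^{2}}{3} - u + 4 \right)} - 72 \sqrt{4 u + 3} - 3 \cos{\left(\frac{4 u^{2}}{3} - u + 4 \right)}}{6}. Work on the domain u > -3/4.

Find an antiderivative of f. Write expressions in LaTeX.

An antiderivative is F(u) = - \frac{16 u \sqrt{4 u + 3} + 12 \sqrt{4 u + 3} - \sin{\left(\frac{4 u^{2}}{3} - u + 4 \right)}}{2}.

Recover f(u) by differentiating a candidate F(u); any mismatch rules it out.
Check: d/du[- \frac{16 u \sqrt{4 u + 3} + 12 \sqrt{4 u + 3} - \sin{\left(\frac{4 u^{2}}{3} - u + 4 \right)}}{2}] = \frac{8 u \sqrt{4 u + 3} \cos{\left(\frac{4 u^{2}}{3} - u + 4 \right)} - 288 u - 3 \sqrt{4 u + 3} \cos{\left(\frac{4 u^{2}}{3} - u + 4 \right)} - 216}{6 \sqrt{4 u + 3}}, which equals f(u).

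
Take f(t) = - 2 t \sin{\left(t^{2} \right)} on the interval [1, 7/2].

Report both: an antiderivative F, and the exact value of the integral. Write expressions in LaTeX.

Antiderivative: F(t) = \cos{\left(t^{2} \right)}; value = - \cos{\left(1 \right)} + \cos{\left(\frac{49}{4} \right)}

Check any antiderivative F(t) by computing F'(t) and comparing it with f(t).
F(t) = \cos{\left(t^{2} \right)} is an antiderivative of f.
Check: d/dt[\cos{\left(t^{2} \right)}] = - 2 t \sin{\left(t^{2} \right)} = f(t).
F(7/2) = \cos{\left(\frac{49}{4} \right)}; F(1) = \cos{\left(1 \right)}.
Integral = F(7/2) - F(1) = - \cos{\left(1 \right)} + \cos{\left(\frac{49}{4} \right)}.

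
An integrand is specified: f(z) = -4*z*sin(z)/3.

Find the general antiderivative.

F(z) = 4*z*cos(z)/3 - 4*sin(z)/3 + C

A first test for any F(z): its z-derivative must equal f(z) identically.
Check: d/dz[4*z*cos(z)/3 - 4*sin(z)/3] = -4*z*sin(z)/3 = f(z).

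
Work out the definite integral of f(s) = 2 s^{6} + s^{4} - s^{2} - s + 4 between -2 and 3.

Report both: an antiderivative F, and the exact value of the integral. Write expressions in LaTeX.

Antiderivative: F(s) = \frac{2 s^{7}}{7} + \frac{s^{5}}{5} - \frac{s^{3}}{3} - \frac{s^{2}}{2} + 4 s; value = \frac{30335}{42}

The integrand splits into summands that can be handled one at a time.
F(s) = \frac{2 s^{7}}{7} + \frac{s^{5}}{5} - \frac{s^{3}}{3} - \frac{s^{2}}{2} + 4 s is an antiderivative of f.
Check: d/ds[\frac{2 s^{7}}{7} + \frac{s^{5}}{5} - \frac{s^{3}}{3} - \frac{s^{2}}{2} + 4 s] = 2 s^{6} + s^{4} - s^{2} - s + 4 = f(s).
F(3) = \frac{47037}{70}; F(-2) = - \frac{5282}{105}.
Integral = F(3) - F(-2) = \frac{30335}{42}.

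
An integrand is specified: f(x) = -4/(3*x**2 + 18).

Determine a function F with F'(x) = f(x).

For F(x) to be correct the identity F'(x) - f(x) = 0 must hold.
Check: d/dx[-2*sqrt(6)*atan(sqrt(6)*x/6)/9] = -4/(3*x**2 + 18) = f(x).

An antiderivative is F(x) = -2*sqrt(6)*atan(sqrt(6)*x/6)/9.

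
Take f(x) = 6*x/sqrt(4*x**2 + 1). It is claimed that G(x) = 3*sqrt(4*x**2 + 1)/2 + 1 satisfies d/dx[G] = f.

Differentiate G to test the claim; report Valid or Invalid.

d/dx[G] = 6*x/sqrt(4*x**2 + 1)
This equals f(x) exactly, so the claim holds.

Valid: G'(x) = f(x).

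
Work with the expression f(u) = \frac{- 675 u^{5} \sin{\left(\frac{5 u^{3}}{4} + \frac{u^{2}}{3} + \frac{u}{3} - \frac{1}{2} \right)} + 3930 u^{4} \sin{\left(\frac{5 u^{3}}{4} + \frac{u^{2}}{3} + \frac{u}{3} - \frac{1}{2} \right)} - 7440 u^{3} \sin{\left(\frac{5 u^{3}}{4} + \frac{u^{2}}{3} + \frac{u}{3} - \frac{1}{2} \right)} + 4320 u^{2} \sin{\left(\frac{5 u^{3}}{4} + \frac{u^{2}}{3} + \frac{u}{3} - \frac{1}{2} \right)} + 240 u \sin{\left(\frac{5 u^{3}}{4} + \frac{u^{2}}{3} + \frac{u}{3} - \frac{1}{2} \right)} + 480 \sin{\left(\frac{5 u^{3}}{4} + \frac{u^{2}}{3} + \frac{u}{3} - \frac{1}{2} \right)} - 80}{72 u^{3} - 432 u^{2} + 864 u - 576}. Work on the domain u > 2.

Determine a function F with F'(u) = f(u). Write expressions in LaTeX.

An antiderivative is F(u) = \frac{5 \left(9 u^{2} \cos{\left(\frac{5 u^{3}}{4} + \frac{u^{2}}{3} + \frac{u}{3} - \frac{1}{2} \right)} - 36 u \cos{\left(\frac{5 u^{3}}{4} + \frac{u^{2}}{3} + \frac{u}{3} - \frac{1}{2} \right)} + 36 \cos{\left(\frac{5 u^{3}}{4} + \frac{u^{2}}{3} + \frac{u}{3} - \frac{1}{2} \right)} + 2\right)}{18 \left(u - 2\right)^{2}}.

For F(u) to be correct the identity F'(u) - f(u) = 0 must hold.
Check: d/du[\frac{5 \left(9 u^{2} \cos{\left(\frac{5 u^{3}}{4} + \frac{u^{2}}{3} + \frac{u}{3} - \frac{1}{2} \right)} - 36 u \cos{\left(\frac{5 u^{3}}{4} + \frac{u^{2}}{3} + \frac{u}{3} - \frac{1}{2} \right)} + 36 \cos{\left(\frac{5 u^{3}}{4} + \frac{u^{2}}{3} + \frac{u}{3} - \frac{1}{2} \right)} + 2\right)}{18 \left(u - 2\right)^{2}}] = \frac{- 675 u^{5} \sin{\left(\frac{5 u^{3}}{4} + \frac{u^{2}}{3} + \frac{u}{3} - \frac{1}{2} \right)} + 3930 u^{4} \sin{\left(\frac{5 u^{3}}{4} + \frac{u^{2}}{3} + \frac{u}{3} - \frac{1}{2} \right)} - 7440 u^{3} \sin{\left(\frac{5 u^{3}}{4} + \frac{u^{2}}{3} + \frac{u}{3} - \frac{1}{2} \right)} + 4320 u^{2} \sin{\left(\frac{5 u^{3}}{4} + \frac{u^{2}}{3} + \frac{u}{3} - \frac{1}{2} \right)} + 240 u \sin{\left(\frac{5 u^{3}}{4} + \frac{u^{2}}{3} + \frac{u}{3} - \frac{1}{2} \right)} + 480 \sin{\left(\frac{5 u^{3}}{4} + \frac{u^{2}}{3} + \frac{u}{3} - \frac{1}{2} \right)} - 80}{72 u^{3} - 432 u^{2} + 864 u - 576} = f(u).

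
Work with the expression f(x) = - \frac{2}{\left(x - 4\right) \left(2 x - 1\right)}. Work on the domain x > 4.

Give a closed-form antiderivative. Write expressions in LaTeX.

The denominator factors as \left(x - 4\right) \left(2 x - 1\right); partial fractions split f into directly integrable pieces: \frac{4}{7 \left(2 x - 1\right)} - \frac{2}{7 \left(x - 4\right)}.
Check: d/dx[- \frac{2 \log{\left(x - 4 \right)}}{7} + \frac{2 \log{\left(x - \frac{1}{2} \right)}}{7}] = - \frac{2}{2 x^{2} - 9 x + 4}, which equals f(x).

An antiderivative is F(x) = - \frac{2 \log{\left(x - 4 \right)}}{7} + \frac{2 \log{\left(x - \frac{1}{2} \right)}}{7}.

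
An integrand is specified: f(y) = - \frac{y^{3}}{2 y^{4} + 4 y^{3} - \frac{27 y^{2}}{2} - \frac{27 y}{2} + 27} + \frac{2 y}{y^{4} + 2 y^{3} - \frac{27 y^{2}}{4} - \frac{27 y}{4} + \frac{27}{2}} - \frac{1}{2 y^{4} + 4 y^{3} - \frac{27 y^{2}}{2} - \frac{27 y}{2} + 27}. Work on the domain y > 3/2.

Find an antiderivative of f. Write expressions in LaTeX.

The denominator factors as \left(y + 2\right) \left(y + 3\right) \left(2 y - 3\right)^{2}; partial fractions split f into directly integrable pieces: - \frac{901}{3969 \left(2 y - 3\right)} + \frac{13}{63 \left(2 y - 3\right)^{2}} - \frac{28}{81 \left(y + 3\right)} - \frac{2}{49 \left(y + 2\right)}.
Check: d/dy[- \frac{901 \log{\left(y - \frac{3}{2} \right)}}{7938} - \frac{2 \log{\left(y + 2 \right)}}{49} - \frac{28 \log{\left(y + 3 \right)}}{81} - \frac{13}{252 y - 378}] = \frac{- 2 y^{3} + 8 y - 2}{4 y^{4} + 8 y^{3} - 27 y^{2} - 27 y + 54}, which equals f(y).

An antiderivative is F(y) = - \frac{901 \log{\left(y - \frac{3}{2} \right)}}{7938} - \frac{2 \log{\left(y + 2 \right)}}{49} - \frac{28 \log{\left(y + 3 \right)}}{81} - \frac{13}{252 y - 378}.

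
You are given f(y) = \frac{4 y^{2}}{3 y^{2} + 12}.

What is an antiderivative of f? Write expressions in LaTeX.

An antiderivative is F(y) = \frac{4 \left(y - 2 \operatorname{atan}{\left(\frac{y}{2} \right)}\right)}{3}.

Recover f(y) by differentiating a candidate F(y); any mismatch rules it out.
Check: d/dy[\frac{4 \left(y - 2 \operatorname{atan}{\left(\frac{y}{2} \right)}\right)}{3}] = \frac{4 y^{2}}{3 y^{2} + 12} = f(y).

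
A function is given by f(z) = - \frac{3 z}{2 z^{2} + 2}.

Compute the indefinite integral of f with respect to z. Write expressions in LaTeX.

The substitution u = 2 z^{2} + 2 works: f is exactly (dF/du)*(du/dz) for that inner function.
Check: d/dz[- \frac{3 \log{\left(2 z^{2} + 2 \right)}}{4}] = - \frac{3 z}{2 z^{2} + 2} = f(z).

F(z) = - \frac{3 \log{\left(2 z^{2} + 2 \right)}}{4} + C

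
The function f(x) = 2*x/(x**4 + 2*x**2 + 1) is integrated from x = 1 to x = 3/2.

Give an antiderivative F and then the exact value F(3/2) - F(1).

Antiderivative: F(x) = -1/(x**2 + 1); value = 5/26

f matches the chain-rule pattern g'(h)*h' with inner function h(x) = x**2/2 + 1/2; substituting u = h(x) collapses the integral.
F(x) = -1/(x**2 + 1) is an antiderivative of f.
Check: d/dx[-1/(x**2 + 1)] = 2*x/(x**4 + 2*x**2 + 1) = f(x).
F(3/2) = -4/13; F(1) = -1/2.
Integral = F(3/2) - F(1) = 5/26.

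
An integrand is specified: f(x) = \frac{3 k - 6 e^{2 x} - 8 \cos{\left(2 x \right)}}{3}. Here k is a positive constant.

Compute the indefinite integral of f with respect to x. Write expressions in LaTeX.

An antiderivative F(x) passes only if d/dx[F] lands on f(x) exactly.
Check: d/dx[k x - e^{2 x} - \frac{4 \sin{\left(2 x \right)}}{3}] = k - 2 e^{2 x} - \frac{8 \cos{\left(2 x \right)}}{3}, which equals f(x).

F(x) = k x - e^{2 x} - \frac{4 \sin{\left(2 x \right)}}{3} + C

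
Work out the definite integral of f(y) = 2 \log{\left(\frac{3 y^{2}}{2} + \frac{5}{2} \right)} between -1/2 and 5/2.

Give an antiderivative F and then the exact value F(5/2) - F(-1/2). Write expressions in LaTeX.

Antiderivative: F(y) = \frac{2 \left(3 y \log{\left(\frac{3 y^{2}}{2} + \frac{5}{2} \right)} - 6 y + 2 \sqrt{15} \operatorname{atan}{\left(\frac{\sqrt{15} y}{5} \right)}\right)}{3}; value = -12 + \log{\left(\frac{23}{8} \right)} + \frac{4 \sqrt{15} \operatorname{atan}{\left(\frac{\sqrt{15}}{10} \right)}}{3} + \frac{4 \sqrt{15} \operatorname{atan}{\left(\frac{\sqrt{15}}{2} \right)}}{3} + 5 \log{\left(\frac{95}{8} \right)}

A first test for any F(y): its y-derivative must equal f(y) identically.
F(y) = \frac{2 \left(3 y \log{\left(\frac{3 y^{2}}{2} + \frac{5}{2} \right)} - 6 y + 2 \sqrt{15} \operatorname{atan}{\left(\frac{\sqrt{15} y}{5} \right)}\right)}{3} is an antiderivative of f.
Check: d/dy[\frac{2 \left(3 y \log{\left(\frac{3 y^{2}}{2} + \frac{5}{2} \right)} - 6 y + 2 \sqrt{15} \operatorname{atan}{\left(\frac{\sqrt{15} y}{5} \right)}\right)}{3}] = 2 \log{\left(3 y^{2} + 5 \right)} - 2 \log{\left(2 \right)}, which equals f(y).
F(5/2) = -10 + \frac{4 \sqrt{15} \operatorname{atan}{\left(\frac{\sqrt{15}}{2} \right)}}{3} + 5 \log{\left(\frac{95}{8} \right)}; F(-1/2) = - \frac{4 \sqrt{15} \operatorname{atan}{\left(\frac{\sqrt{15}}{10} \right)}}{3} - \log{\left(\frac{23}{8} \right)} + 2.
Integral = F(5/2) - F(-1/2) = -12 + \log{\left(\frac{23}{8} \right)} + \frac{4 \sqrt{15} \operatorname{atan}{\left(\frac{\sqrt{15}}{10} \right)}}{3} + \frac{4 \sqrt{15} \operatorname{atan}{\left(\frac{\sqrt{15}}{2} \right)}}{3} + 5 \log{\left(\frac{95}{8} \right)}.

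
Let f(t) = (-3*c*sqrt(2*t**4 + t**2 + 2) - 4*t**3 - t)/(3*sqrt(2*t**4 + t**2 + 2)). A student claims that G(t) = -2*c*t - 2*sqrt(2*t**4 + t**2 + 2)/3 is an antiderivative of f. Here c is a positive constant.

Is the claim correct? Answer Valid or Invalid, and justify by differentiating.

Invalid: d/dt[G] - f = (-3*c*sqrt(2*t**4 + t**2 + 2) - 4*t**3 - t)/(3*sqrt(2*t**4 + t**2 + 2)), which is not 0.

d/dt[G] = (-6*c*sqrt(2*t**4 + t**2 + 2) - 8*t**3 - 2*t)/(3*sqrt(2*t**4 + t**2 + 2))
d/dt[G] - f(t) = (-3*c*sqrt(2*t**4 + t**2 + 2) - 4*t**3 - t)/(3*sqrt(2*t**4 + t**2 + 2)) != 0.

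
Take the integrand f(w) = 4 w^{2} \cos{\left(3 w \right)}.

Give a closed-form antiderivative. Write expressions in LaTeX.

An antiderivative is F(w) = \frac{4 \left(9 w^{2} \sin{\left(3 w \right)} + 6 w \cos{\left(3 w \right)} - 2 \sin{\left(3 w \right)}\right)}{27}.

An antiderivative F(w) passes only if d/dw[F] lands on f(w) exactly.
Check: d/dw[\frac{4 \left(9 w^{2} \sin{\left(3 w \right)} + 6 w \cos{\left(3 w \right)} - 2 \sin{\left(3 w \right)}\right)}{27}] = 4 w^{2} \cos{\left(3 w \right)} = f(w).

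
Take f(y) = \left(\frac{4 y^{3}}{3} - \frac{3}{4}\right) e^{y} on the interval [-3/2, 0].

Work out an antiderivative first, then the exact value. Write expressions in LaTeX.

f has the shape u'v + uv' for u = \frac{4 y^{3}}{3} - 4 y^{2} + 8 y - \frac{35}{4} and v = e^{y} — it is the derivative of the product u*v.
F(y) = \frac{\left(16 y^{3} - 48 y^{2} + 96 y - 105\right) e^{y}}{12} is an antiderivative of f.
Check: d/dy[\frac{\left(16 y^{3} - 48 y^{2} + 96 y - 105\right) e^{y}}{12}] = \frac{4 y^{3} e^{y}}{3} - \frac{3 e^{y}}{4}, which equals f(y).
F(0) = - \frac{35}{4}; F(-3/2) = - \frac{137}{4 e^{\frac{3}{2}}}.
Integral = F(0) - F(-3/2) = - \frac{35}{4} + \frac{137}{4 e^{\frac{3}{2}}}.

Antiderivative: F(y) = \frac{\left(16 y^{3} - 48 y^{2} + 96 y - 105\right) e^{y}}{12}; value = - \frac{35}{4} + \frac{137}{4 e^{\frac{3}{2}}}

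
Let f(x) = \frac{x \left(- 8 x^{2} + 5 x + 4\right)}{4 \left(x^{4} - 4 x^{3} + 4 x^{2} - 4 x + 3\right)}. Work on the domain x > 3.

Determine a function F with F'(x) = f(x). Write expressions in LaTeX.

Factor the denominator (4 \left(x - 3\right) \left(x - 1\right) \left(x^{2} + 1\right)) and decompose: f = \frac{2 x - 29}{40 \left(x^{2} + 1\right)} - \frac{1}{16 \left(x - 1\right)} - \frac{159}{80 \left(x - 3\right)}; each piece integrates to a log, atan, or power term.
Check: d/dx[\frac{- 159 \log{\left(x - 3 \right)} - 5 \log{\left(x - 1 \right)} + 2 \log{\left(x^{2} + 1 \right)} - 58 \operatorname{atan}{\left(x \right)}}{80}] = \frac{- 8 x^{3} + 5 x^{2} + 4 x}{4 x^{4} - 16 x^{3} + 16 x^{2} - 16 x + 12}, which equals f(x).

An antiderivative is F(x) = \frac{- 159 \log{\left(x - 3 \right)} - 5 \log{\left(x - 1 \right)} + 2 \log{\left(x^{2} + 1 \right)} - 58 \operatorname{atan}{\left(x \right)}}{80}.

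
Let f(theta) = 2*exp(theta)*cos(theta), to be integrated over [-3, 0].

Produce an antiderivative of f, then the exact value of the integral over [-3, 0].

Antiderivative: F(theta) = (sin(theta) + cos(theta))*exp(theta); value = exp(-3)*sin(3) - exp(-3)*cos(3) + 1

A candidate is checked by its d/dtheta: the result must match f(theta).
F(theta) = (sin(theta) + cos(theta))*exp(theta) is an antiderivative of f.
Check: d/dtheta[(sin(theta) + cos(theta))*exp(theta)] = 2*exp(theta)*cos(theta) = f(theta).
F(0) = 1; F(-3) = exp(-3)*cos(3) - exp(-3)*sin(3).
Integral = F(0) - F(-3) = exp(-3)*sin(3) - exp(-3)*cos(3) + 1.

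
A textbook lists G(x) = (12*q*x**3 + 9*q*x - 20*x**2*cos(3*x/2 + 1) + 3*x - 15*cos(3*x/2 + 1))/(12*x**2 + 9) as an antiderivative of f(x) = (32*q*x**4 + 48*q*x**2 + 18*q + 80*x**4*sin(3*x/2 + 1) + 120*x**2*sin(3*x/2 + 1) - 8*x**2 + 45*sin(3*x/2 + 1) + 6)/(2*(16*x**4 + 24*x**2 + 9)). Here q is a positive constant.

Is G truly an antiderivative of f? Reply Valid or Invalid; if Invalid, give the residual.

d/dx[G] = (32*q*x**4 + 48*q*x**2 + 18*q + 80*x**4*sin(3*x/2 + 1) + 120*x**2*sin(3*x/2 + 1) - 8*x**2 + 45*sin(3*x/2 + 1) + 6)/(32*x**4 + 48*x**2 + 18)
This equals f(x) exactly, so the claim holds.

Valid: G'(x) = f(x).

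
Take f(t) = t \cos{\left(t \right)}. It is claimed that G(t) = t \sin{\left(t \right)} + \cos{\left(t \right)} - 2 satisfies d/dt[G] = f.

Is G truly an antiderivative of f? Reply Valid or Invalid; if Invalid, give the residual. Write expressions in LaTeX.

d/dt[G] = t \cos{\left(t \right)}
This equals f(t) exactly, so the claim holds.

Valid: G'(t) = f(t).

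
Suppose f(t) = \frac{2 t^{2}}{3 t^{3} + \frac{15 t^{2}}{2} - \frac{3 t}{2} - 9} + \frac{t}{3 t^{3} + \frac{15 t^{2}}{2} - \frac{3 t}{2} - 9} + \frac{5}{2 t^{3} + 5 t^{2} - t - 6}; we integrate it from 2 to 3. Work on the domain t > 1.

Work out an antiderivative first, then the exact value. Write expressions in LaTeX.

Factor the denominator (3 \left(t - 1\right) \left(t + 2\right) \left(2 t + 3\right)) and decompose: f = - \frac{28}{5 \left(2 t + 3\right)} + \frac{3}{t + 2} + \frac{7}{15 \left(t - 1\right)}; each piece integrates to a log, atan, or power term.
F(t) = \frac{7 \log{\left(t - 1 \right)}}{15} - \frac{14 \log{\left(t + \frac{3}{2} \right)}}{5} + 3 \log{\left(t + 2 \right)} is an antiderivative of f.
Check: d/dt[\frac{7 \log{\left(t - 1 \right)}}{15} - \frac{14 \log{\left(t + \frac{3}{2} \right)}}{5} + 3 \log{\left(t + 2 \right)}] = \frac{4 t^{2} + 2 t + 15}{6 t^{3} + 15 t^{2} - 3 t - 18}, which equals f(t).
F(3) = - \frac{14 \log{\left(\frac{9}{2} \right)}}{5} + \frac{7 \log{\left(2 \right)}}{15} + 3 \log{\left(5 \right)}; F(2) = - \frac{14 \log{\left(\frac{7}{2} \right)}}{5} + 3 \log{\left(4 \right)}.
Integral = F(3) - F(2) = - \frac{14 \log{\left(\frac{9}{2} \right)}}{5} - 3 \log{\left(4 \right)} + \frac{7 \log{\left(2 \right)}}{15} + \frac{14 \log{\left(\frac{7}{2} \right)}}{5} + 3 \log{\left(5 \right)}.

Antiderivative: F(t) = \frac{7 \log{\left(t - 1 \right)}}{15} - \frac{14 \log{\left(t + \frac{3}{2} \right)}}{5} + 3 \log{\left(t + 2 \right)}; value = - \frac{14 \log{\left(\frac{9}{2} \right)}}{5} - 3 \log{\left(4 \right)} + \frac{7 \log{\left(2 \right)}}{15} + \frac{14 \log{\left(\frac{7}{2} \right)}}{5} + 3 \log{\left(5 \right)}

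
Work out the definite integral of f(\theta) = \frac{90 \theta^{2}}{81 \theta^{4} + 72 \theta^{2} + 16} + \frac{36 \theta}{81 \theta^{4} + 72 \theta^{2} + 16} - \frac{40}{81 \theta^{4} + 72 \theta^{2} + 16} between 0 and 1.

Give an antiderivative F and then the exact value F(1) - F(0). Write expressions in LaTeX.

Antiderivative: F(\theta) = - \frac{5 \theta}{\frac{9 \theta^{2}}{2} + 2} - \frac{1}{\frac{9 \theta^{2}}{2} + 2}; value = - \frac{11}{26}

Recognize the product-rule pattern: f = u'v + uv' with u = \frac{1}{\frac{3 \theta^{2}}{2} + \frac{2}{3}}, v = - \frac{5 \theta}{3} - \frac{1}{3}, so integration by parts undoes it.
F(\theta) = - \frac{5 \theta}{\frac{9 \theta^{2}}{2} + 2} - \frac{1}{\frac{9 \theta^{2}}{2} + 2} is an antiderivative of f.
Check: d/d\theta[- \frac{5 \theta}{\frac{9 \theta^{2}}{2} + 2} - \frac{1}{\frac{9 \theta^{2}}{2} + 2}] = \frac{90 \theta^{2} + 36 \theta - 40}{81 \theta^{4} + 72 \theta^{2} + 16}, which equals f(\theta).
F(1) = - \frac{12}{13}; F(0) = - \frac{1}{2}.
Integral = F(1) - F(0) = - \frac{11}{26}.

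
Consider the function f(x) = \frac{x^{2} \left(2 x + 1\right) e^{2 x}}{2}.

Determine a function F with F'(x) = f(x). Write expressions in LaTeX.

f has the shape u'v + uv' for u = \frac{x^{3}}{2} - \frac{x^{2}}{2} + \frac{x}{2} - \frac{1}{4} and v = e^{2 x} — it is the derivative of the product u*v.
Check: d/dx[\frac{x^{3} e^{2 x}}{2} - \frac{x^{2} e^{2 x}}{2} + \frac{x e^{2 x}}{2} - \frac{e^{2 x}}{4}] = x^{3} e^{2 x} + \frac{x^{2} e^{2 x}}{2}, which equals f(x).

An antiderivative is F(x) = \frac{x^{3} e^{2 x}}{2} - \frac{x^{2} e^{2 x}}{2} + \frac{x e^{2 x}}{2} - \frac{e^{2 x}}{4}.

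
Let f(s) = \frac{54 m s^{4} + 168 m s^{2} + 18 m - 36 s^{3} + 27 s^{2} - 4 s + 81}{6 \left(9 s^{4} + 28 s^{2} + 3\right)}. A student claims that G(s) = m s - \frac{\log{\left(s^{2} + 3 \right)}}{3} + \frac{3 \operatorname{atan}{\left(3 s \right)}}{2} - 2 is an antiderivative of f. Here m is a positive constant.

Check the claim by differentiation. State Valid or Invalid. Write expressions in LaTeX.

Valid - the claim checks out under differentiation.

d/ds[G] = \frac{54 m s^{4} + 168 m s^{2} + 18 m - 36 s^{3} + 27 s^{2} - 4 s + 81}{54 s^{4} + 168 s^{2} + 18}
This equals f(s) exactly, so the claim holds.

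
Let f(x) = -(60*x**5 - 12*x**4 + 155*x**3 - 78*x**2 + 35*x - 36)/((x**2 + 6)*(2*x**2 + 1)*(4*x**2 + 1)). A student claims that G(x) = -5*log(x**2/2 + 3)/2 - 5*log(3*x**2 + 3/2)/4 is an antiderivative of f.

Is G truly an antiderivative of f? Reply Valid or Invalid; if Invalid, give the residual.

d/dx[G] = (-15*x**3 - 35*x)/(2*x**4 + 13*x**2 + 6)
d/dx[G] - f(x) = -6/(4*x**2 + 1) != 0.

Invalid: d/dx[G] - f = -6/(4*x**2 + 1), which is not 0.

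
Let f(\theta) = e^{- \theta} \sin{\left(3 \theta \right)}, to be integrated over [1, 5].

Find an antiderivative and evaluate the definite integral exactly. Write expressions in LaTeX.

For F(\theta) to be correct the identity F'(\theta) - f(\theta) = 0 must hold.
F(\theta) = \frac{\left(- \sin{\left(3 \theta \right)} - 3 \cos{\left(3 \theta \right)}\right) e^{- \theta}}{10} is an antiderivative of f.
Check: d/d\theta[\frac{\left(- \sin{\left(3 \theta \right)} - 3 \cos{\left(3 \theta \right)}\right) e^{- \theta}}{10}] = e^{- \theta} \sin{\left(3 \theta \right)} = f(\theta).
F(5) = - \frac{\sin{\left(15 \right)}}{10 e^{5}} - \frac{3 \cos{\left(15 \right)}}{10 e^{5}}; F(1) = - \frac{\sin{\left(3 \right)}}{10 e} - \frac{3 \cos{\left(3 \right)}}{10 e}.
Integral = F(5) - F(1) = \frac{3 \cos{\left(3 \right)}}{10 e} - \frac{\sin{\left(15 \right)}}{10 e^{5}} - \frac{3 \cos{\left(15 \right)}}{10 e^{5}} + \frac{\sin{\left(3 \right)}}{10 e}.

Antiderivative: F(\theta) = \frac{\left(- \sin{\left(3 \theta \right)} - 3 \cos{\left(3 \theta \right)}\right) e^{- \theta}}{10}; value = \frac{3 \cos{\left(3 \right)}}{10 e} - \frac{\sin{\left(15 \right)}}{10 e^{5}} - \frac{3 \cos{\left(15 \right)}}{10 e^{5}} + \frac{\sin{\left(3 \right)}}{10 e}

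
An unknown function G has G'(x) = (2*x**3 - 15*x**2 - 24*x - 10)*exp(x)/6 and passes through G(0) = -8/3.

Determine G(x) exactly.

Recognize the product-rule pattern: G'(x) = u'v + uv' with u = x**3/3 - 7*x**2/2 + 3*x - 14/3, v = exp(x), so integration by parts undoes it.
A general antiderivative is (2*x**3 - 21*x**2 + 18*x - 28)*exp(x)/6 + C.
The condition gives C = -8/3 - (-14/3) = 2.
So G(x) = (2*x**3 - 21*x**2 + 18*x - 28)*exp(x)/6 + 2.
Check: d/dx[(2*x**3 - 21*x**2 + 18*x - 28)*exp(x)/6 + 2] = x**3*exp(x)/3 - 5*x**2*exp(x)/2 - 4*x*exp(x) - 5*exp(x)/3, which equals G'(x).

G(x) = (2*x**3 - 21*x**2 + 18*x - 28)*exp(x)/6 + 2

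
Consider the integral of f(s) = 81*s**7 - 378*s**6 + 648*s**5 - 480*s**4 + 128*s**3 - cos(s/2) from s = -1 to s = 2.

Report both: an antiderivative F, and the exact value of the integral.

Integrate term by term and add the pieces.
F(s) = 81*s**8/8 - 54*s**7 + 108*s**6 - 96*s**5 + 32*s**4 - 2*sin(s/2) is an antiderivative of f.
Check: d/ds[81*s**8/8 - 54*s**7 + 108*s**6 - 96*s**5 + 32*s**4 - 2*sin(s/2)] = 81*s**7 - 378*s**6 + 648*s**5 - 480*s**4 + 128*s**3 - cos(s/2) = f(s).
F(2) = 32 - 2*sin(1); F(-1) = 2*sin(1/2) + 2401/8.
Integral = F(2) - F(-1) = -2145/8 - 2*sin(1) - 2*sin(1/2).

Antiderivative: F(s) = 81*s**8/8 - 54*s**7 + 108*s**6 - 96*s**5 + 32*s**4 - 2*sin(s/2); value = -2145/8 - 2*sin(1) - 2*sin(1/2)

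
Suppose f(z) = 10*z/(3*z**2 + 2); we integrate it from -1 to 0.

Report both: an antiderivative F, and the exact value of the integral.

Antiderivative: F(z) = 5*log(2*z**2 + 4/3)/3; value = -5*log(10/3)/3 + 5*log(4/3)/3

f matches the chain-rule pattern g'(h)*h' with inner function h(z) = 2*z**2 + 4/3; substituting u = h(z) collapses the integral.
F(z) = 5*log(2*z**2 + 4/3)/3 is an antiderivative of f.
Check: d/dz[5*log(2*z**2 + 4/3)/3] = 10*z/(3*z**2 + 2) = f(z).
F(0) = 5*log(4/3)/3; F(-1) = 5*log(10/3)/3.
Integral = F(0) - F(-1) = -5*log(10/3)/3 + 5*log(4/3)/3.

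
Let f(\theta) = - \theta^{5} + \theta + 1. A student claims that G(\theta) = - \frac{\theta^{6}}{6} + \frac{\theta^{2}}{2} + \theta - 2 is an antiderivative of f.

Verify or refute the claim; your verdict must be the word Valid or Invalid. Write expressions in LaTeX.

d/d\theta[G] = - \theta^{5} + \theta + 1
This equals f(\theta) exactly, so the claim holds.

Valid - the claim checks out under differentiation.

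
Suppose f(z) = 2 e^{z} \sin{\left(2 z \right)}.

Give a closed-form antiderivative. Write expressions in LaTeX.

An antiderivative F(z) passes only if d/dz[F] lands on f(z) exactly.
Check: d/dz[\frac{2 \left(\sin{\left(2 z \right)} - 2 \cos{\left(2 z \right)}\right) e^{z}}{5}] = 2 e^{z} \sin{\left(2 z \right)} = f(z).

An antiderivative is F(z) = \frac{2 \left(\sin{\left(2 z \right)} - 2 \cos{\left(2 z \right)}\right) e^{z}}{5}.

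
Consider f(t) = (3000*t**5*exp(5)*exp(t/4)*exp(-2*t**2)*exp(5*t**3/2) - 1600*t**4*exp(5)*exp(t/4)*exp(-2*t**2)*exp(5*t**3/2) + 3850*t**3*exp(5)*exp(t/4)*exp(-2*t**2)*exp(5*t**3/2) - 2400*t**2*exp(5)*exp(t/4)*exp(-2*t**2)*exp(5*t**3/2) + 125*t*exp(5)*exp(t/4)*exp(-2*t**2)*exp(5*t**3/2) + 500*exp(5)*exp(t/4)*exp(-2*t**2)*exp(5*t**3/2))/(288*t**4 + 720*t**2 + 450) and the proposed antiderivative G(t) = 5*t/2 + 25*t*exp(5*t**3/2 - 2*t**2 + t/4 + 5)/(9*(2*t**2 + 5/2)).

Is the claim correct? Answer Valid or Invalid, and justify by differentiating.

Invalid: d/dt[G] - f = 5/2, which is not 0.

d/dt[G] = (3000*t**5*exp(5)*exp(t/4)*exp(-2*t**2)*exp(5*t**3/2) - 1600*t**4*exp(5)*exp(t/4)*exp(-2*t**2)*exp(5*t**3/2) + 720*t**4 + 3850*t**3*exp(5)*exp(t/4)*exp(-2*t**2)*exp(5*t**3/2) - 2400*t**2*exp(5)*exp(t/4)*exp(-2*t**2)*exp(5*t**3/2) + 1800*t**2 + 125*t*exp(5)*exp(t/4)*exp(-2*t**2)*exp(5*t**3/2) + 500*exp(5)*exp(t/4)*exp(-2*t**2)*exp(5*t**3/2) + 1125)/(288*t**4 + 720*t**2 + 450)
d/dt[G] - f(t) = 5/2 != 0.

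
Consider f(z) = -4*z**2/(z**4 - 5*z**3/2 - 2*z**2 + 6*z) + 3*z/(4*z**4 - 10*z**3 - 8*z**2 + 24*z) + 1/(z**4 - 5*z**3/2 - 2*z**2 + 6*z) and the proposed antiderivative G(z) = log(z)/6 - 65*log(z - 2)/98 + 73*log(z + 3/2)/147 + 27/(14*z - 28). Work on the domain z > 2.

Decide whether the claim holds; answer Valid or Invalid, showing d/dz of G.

Valid - differentiating G returns exactly f.

d/dz[G] = (-16*z**2 + 3*z + 4)/(4*z**4 - 10*z**3 - 8*z**2 + 24*z)
This equals f(z) exactly, so the claim holds.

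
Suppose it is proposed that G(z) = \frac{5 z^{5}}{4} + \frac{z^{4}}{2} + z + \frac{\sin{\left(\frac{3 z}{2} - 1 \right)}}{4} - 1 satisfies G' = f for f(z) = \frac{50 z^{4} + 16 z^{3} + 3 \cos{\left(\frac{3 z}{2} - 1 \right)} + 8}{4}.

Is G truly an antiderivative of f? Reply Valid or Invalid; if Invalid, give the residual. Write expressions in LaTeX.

d/dz[G] = \frac{25 z^{4}}{4} + 2 z^{3} + \frac{3 \cos{\left(\frac{3 z}{2} - 1 \right)}}{8} + 1
d/dz[G] - f(z) = - \frac{25 z^{4}}{4} - 2 z^{3} - \frac{3 \cos{\left(\frac{3 z}{2} - 1 \right)}}{8} - 1 != 0.

Invalid: d/dz[G] - f = - \frac{25 z^{4}}{4} - 2 z^{3} - \frac{3 \cos{\left(\frac{3 z}{2} - 1 \right)}}{8} - 1, which is not 0.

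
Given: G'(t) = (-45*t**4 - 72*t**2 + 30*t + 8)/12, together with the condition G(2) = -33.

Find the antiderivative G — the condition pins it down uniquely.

G(t) = -3*t**5/4 - 2*t**3 + 5*t**2/4 + 2*t/3 + 2/3

A first test for any G(t): its t-derivative must equal the given G'(t).
A general antiderivative is -3*t**5/4 - 2*t**3 + 5*t**2/4 + 2*t/3 - 1/3 + C.
The condition gives C = -33 - (-34) = 1.
So G(t) = -3*t**5/4 - 2*t**3 + 5*t**2/4 + 2*t/3 + 2/3.
Check: d/dt[-3*t**5/4 - 2*t**3 + 5*t**2/4 + 2*t/3 + 2/3] = -15*t**4/4 - 6*t**2 + 5*t/2 + 2/3, which equals G'(t).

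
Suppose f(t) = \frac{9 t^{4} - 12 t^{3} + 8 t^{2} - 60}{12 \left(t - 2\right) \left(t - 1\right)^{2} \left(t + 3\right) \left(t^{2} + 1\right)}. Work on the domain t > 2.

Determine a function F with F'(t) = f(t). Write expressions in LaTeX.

Factor the denominator (12 \left(t - 2\right) \left(t - 1\right)^{2} \left(t + 3\right) \left(t^{2} + 1\right)) and decompose: f = \frac{17 t + 1}{48 \left(t^{2} + 1\right)} - \frac{71}{640 \left(t + 3\right)} - \frac{119}{384 \left(t - 1\right)} + \frac{55}{96 \left(t - 1\right)^{2}} + \frac{1}{15 \left(t - 2\right)}; each piece integrates to a log, atan, or power term.
Check: d/dt[\frac{\log{\left(t - 2 \right)}}{15} - \frac{119 \log{\left(t - 1 \right)}}{384} - \frac{71 \log{\left(t + 3 \right)}}{640} + \frac{17 \log{\left(t^{2} + 1 \right)}}{96} + \frac{\operatorname{atan}{\left(t \right)}}{48} - \frac{55}{96 t - 96}] = \frac{9 t^{4} - 12 t^{3} + 8 t^{2} - 60}{12 t^{6} - 12 t^{5} - 72 t^{4} + 144 t^{3} - 156 t^{2} + 156 t - 72}, which equals f(t).

An antiderivative is F(t) = \frac{\log{\left(t - 2 \right)}}{15} - \frac{119 \log{\left(t - 1 \right)}}{384} - \frac{71 \log{\left(t + 3 \right)}}{640} + \frac{17 \log{\left(t^{2} + 1 \right)}}{96} + \frac{\operatorname{atan}{\left(t \right)}}{48} - \frac{55}{96 t - 96}.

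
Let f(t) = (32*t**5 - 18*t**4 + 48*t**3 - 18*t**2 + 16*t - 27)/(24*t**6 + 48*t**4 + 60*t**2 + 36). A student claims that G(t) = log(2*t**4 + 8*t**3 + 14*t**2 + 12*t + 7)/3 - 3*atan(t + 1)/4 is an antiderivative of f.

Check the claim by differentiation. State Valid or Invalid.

Invalid: d/dt[G] - f = (-64*t**10 - 248*t**9 - 476*t**8 - 560*t**7 - 240*t**6 + 616*t**5 + 1760*t**4 + 2528*t**3 + 2416*t**2 + 1438*t + 477)/(48*t**12 + 288*t**11 + 912*t**10 + 1920*t**9 + 3168*t**8 + 4320*t**7 + 5280*t**6 + 5616*t**5 + 5436*t**4 + 4296*t**3 + 2964*t**2 + 1368*t + 504), which is not 0.

d/dt[G] = (32*t**5 + 142*t**4 + 296*t**3 + 338*t**2 + 212*t + 33)/(24*t**6 + 144*t**5 + 408*t**4 + 672*t**3 + 708*t**2 + 456*t + 168)
d/dt[G] - f(t) = (-64*t**10 - 248*t**9 - 476*t**8 - 560*t**7 - 240*t**6 + 616*t**5 + 1760*t**4 + 2528*t**3 + 2416*t**2 + 1438*t + 477)/(48*t**12 + 288*t**11 + 912*t**10 + 1920*t**9 + 3168*t**8 + 4320*t**7 + 5280*t**6 + 5616*t**5 + 5436*t**4 + 4296*t**3 + 2964*t**2 + 1368*t + 504) != 0.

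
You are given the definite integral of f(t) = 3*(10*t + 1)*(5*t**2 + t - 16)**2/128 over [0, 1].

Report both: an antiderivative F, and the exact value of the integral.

f matches the chain-rule pattern g'(h)*h' with inner function h(t) = 5*t**2/4 + t/4 - 4; substituting u = h(t) collapses the integral.
F(t) = (5*t**2/4 + t/4 - 4)**3/2 is an antiderivative of f.
Check: d/dt[(5*t**2/4 + t/4 - 4)**3/2] = 375*t**5/64 + 375*t**4/128 - 1185*t**3/32 - 1437*t**2/128 + 237*t/4 + 6, which equals f(t).
F(1) = -125/16; F(0) = -32.
Integral = F(1) - F(0) = 387/16.

Antiderivative: F(t) = (5*t**2/4 + t/4 - 4)**3/2; value = 387/16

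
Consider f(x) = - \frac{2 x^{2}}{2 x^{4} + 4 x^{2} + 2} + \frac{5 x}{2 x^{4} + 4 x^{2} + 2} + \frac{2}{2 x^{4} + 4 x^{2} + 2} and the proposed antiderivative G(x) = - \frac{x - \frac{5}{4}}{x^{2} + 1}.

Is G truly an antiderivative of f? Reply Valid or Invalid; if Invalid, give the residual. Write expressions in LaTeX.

d/dx[G] = \frac{2 x^{2} - 5 x - 2}{2 x^{4} + 4 x^{2} + 2}
d/dx[G] - f(x) = \frac{2 x^{2} - 5 x - 2}{x^{4} + 2 x^{2} + 1} != 0.

Invalid: d/dx[G] - f = \frac{2 x^{2} - 5 x - 2}{x^{4} + 2 x^{2} + 1}, which is not 0.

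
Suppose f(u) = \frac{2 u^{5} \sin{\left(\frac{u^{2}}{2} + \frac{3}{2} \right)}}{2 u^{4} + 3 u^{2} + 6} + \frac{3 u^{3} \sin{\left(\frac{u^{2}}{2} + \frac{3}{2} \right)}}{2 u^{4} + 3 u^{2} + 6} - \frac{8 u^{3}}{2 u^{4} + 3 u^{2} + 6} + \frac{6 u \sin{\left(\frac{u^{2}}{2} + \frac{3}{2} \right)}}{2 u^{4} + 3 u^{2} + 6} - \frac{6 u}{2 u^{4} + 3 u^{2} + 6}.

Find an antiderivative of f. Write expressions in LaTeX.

An antiderivative is F(u) = - \log{\left(2 u^{4} + 3 u^{2} + 6 \right)} - \cos{\left(\frac{u^{2}}{2} + \frac{3}{2} \right)}.

The integrand splits into summands that can be handled one at a time.
Check: d/du[- \log{\left(2 u^{4} + 3 u^{2} + 6 \right)} - \cos{\left(\frac{u^{2}}{2} + \frac{3}{2} \right)}] = \frac{2 u^{5} \sin{\left(\frac{u^{2}}{2} + \frac{3}{2} \right)} + 3 u^{3} \sin{\left(\frac{u^{2}}{2} + \frac{3}{2} \right)} - 8 u^{3} + 6 u \sin{\left(\frac{u^{2}}{2} + \frac{3}{2} \right)} - 6 u}{2 u^{4} + 3 u^{2} + 6}, which equals f(u).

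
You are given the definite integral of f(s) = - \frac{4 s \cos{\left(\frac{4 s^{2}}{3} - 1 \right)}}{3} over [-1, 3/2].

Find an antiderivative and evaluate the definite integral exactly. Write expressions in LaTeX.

The substitution u = \frac{4 s^{2}}{3} - 1 works: f is exactly (dF/du)*(du/ds) for that inner function.
F(s) = - \frac{\sin{\left(\frac{4 s^{2}}{3} - 1 \right)}}{2} is an antiderivative of f.
Check: d/ds[- \frac{\sin{\left(\frac{4 s^{2}}{3} - 1 \right)}}{2}] = - \frac{4 s \cos{\left(\frac{4 s^{2}}{3} - 1 \right)}}{3} = f(s).
F(3/2) = - \frac{\sin{\left(2 \right)}}{2}; F(-1) = - \frac{\sin{\left(\frac{1}{3} \right)}}{2}.
Integral = F(3/2) - F(-1) = - \frac{\sin{\left(2 \right)}}{2} + \frac{\sin{\left(\frac{1}{3} \right)}}{2}.

Antiderivative: F(s) = - \frac{\sin{\left(\frac{4 s^{2}}{3} - 1 \right)}}{2}; value = - \frac{\sin{\left(2 \right)}}{2} + \frac{\sin{\left(\frac{1}{3} \right)}}{2}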